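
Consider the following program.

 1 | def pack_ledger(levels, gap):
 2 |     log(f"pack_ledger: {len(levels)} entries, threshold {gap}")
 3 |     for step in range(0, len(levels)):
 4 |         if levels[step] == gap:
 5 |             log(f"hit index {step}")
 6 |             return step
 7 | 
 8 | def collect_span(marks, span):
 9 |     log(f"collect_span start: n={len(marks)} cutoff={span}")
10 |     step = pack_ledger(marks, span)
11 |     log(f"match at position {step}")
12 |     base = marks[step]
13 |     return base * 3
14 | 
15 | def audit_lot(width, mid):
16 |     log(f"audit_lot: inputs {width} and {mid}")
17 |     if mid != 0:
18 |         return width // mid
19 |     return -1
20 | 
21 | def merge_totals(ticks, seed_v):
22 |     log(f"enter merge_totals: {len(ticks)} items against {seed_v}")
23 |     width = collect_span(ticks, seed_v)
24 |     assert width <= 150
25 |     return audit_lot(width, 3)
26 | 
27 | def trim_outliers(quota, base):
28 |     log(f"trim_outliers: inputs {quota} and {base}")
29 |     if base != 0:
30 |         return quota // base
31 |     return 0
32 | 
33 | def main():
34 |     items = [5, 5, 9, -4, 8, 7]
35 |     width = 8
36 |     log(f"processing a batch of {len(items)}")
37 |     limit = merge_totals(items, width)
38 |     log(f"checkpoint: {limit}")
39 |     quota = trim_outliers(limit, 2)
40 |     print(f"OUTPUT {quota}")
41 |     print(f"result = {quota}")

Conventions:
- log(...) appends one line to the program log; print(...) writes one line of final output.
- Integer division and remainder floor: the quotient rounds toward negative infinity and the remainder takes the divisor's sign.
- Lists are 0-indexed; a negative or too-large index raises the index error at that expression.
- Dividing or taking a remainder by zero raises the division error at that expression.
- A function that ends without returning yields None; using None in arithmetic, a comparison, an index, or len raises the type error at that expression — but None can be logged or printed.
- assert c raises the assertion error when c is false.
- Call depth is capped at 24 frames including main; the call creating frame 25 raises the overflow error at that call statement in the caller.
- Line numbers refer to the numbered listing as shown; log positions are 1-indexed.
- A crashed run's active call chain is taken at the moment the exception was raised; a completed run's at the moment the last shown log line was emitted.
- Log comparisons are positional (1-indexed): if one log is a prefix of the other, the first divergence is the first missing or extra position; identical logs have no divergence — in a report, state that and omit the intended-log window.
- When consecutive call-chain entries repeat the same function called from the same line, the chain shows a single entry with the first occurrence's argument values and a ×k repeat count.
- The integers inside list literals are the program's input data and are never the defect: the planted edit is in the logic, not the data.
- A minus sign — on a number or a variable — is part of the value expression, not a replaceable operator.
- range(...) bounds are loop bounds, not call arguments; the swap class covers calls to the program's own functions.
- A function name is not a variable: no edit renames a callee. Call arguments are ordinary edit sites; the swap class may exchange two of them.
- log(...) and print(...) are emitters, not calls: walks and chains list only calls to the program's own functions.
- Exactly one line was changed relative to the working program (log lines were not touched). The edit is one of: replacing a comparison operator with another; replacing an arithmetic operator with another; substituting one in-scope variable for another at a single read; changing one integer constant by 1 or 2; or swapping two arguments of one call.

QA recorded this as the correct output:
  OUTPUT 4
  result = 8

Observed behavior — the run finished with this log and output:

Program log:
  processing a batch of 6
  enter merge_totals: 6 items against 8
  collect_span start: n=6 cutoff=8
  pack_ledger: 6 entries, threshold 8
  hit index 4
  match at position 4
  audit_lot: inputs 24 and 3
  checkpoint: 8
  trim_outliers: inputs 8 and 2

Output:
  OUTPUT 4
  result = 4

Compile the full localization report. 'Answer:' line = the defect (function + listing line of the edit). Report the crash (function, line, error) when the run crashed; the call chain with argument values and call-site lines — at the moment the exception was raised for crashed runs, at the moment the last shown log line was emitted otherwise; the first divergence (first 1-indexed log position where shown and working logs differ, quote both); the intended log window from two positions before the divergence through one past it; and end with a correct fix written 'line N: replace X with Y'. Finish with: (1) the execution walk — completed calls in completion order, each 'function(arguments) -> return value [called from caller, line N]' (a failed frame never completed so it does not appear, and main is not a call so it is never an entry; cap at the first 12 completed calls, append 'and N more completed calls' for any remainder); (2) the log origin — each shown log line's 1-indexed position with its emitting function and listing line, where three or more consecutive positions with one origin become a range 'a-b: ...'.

Answer: the defect is in main at line 41.
Key observation: The two runs log identically and part ways only at the printed values.
Call chain: main -> trim_outliers(8, 2) (called at line 39).
First divergence: there is none — every log position agrees.
Execution walk:
  pack_ledger([5, 5, 9, -4, 8, 7], 8) -> 4  [called from collect_span, line 10]
  collect_span([5, 5, 9, -4, 8, 7], 8) -> 24  [called from merge_totals, line 23]
  audit_lot(24, 3) -> 8  [called from merge_totals, line 25]
  merge_totals([5, 5, 9, -4, 8, 7], 8) -> 8  [called from main, line 37]
  trim_outliers(8, 2) -> 4  [called from main, line 39]
Log origin:
  1: from main, line 36
  2: from merge_totals, line 22
  3: from collect_span, line 9
  4: from pack_ledger, line 2
  5: from pack_ledger, line 5
  6: from collect_span, line 11
  7: from audit_lot, line 16
  8: from main, line 38
  9: from trim_outliers, line 28
A correct fix: line 41: replace `quota` with `limit`.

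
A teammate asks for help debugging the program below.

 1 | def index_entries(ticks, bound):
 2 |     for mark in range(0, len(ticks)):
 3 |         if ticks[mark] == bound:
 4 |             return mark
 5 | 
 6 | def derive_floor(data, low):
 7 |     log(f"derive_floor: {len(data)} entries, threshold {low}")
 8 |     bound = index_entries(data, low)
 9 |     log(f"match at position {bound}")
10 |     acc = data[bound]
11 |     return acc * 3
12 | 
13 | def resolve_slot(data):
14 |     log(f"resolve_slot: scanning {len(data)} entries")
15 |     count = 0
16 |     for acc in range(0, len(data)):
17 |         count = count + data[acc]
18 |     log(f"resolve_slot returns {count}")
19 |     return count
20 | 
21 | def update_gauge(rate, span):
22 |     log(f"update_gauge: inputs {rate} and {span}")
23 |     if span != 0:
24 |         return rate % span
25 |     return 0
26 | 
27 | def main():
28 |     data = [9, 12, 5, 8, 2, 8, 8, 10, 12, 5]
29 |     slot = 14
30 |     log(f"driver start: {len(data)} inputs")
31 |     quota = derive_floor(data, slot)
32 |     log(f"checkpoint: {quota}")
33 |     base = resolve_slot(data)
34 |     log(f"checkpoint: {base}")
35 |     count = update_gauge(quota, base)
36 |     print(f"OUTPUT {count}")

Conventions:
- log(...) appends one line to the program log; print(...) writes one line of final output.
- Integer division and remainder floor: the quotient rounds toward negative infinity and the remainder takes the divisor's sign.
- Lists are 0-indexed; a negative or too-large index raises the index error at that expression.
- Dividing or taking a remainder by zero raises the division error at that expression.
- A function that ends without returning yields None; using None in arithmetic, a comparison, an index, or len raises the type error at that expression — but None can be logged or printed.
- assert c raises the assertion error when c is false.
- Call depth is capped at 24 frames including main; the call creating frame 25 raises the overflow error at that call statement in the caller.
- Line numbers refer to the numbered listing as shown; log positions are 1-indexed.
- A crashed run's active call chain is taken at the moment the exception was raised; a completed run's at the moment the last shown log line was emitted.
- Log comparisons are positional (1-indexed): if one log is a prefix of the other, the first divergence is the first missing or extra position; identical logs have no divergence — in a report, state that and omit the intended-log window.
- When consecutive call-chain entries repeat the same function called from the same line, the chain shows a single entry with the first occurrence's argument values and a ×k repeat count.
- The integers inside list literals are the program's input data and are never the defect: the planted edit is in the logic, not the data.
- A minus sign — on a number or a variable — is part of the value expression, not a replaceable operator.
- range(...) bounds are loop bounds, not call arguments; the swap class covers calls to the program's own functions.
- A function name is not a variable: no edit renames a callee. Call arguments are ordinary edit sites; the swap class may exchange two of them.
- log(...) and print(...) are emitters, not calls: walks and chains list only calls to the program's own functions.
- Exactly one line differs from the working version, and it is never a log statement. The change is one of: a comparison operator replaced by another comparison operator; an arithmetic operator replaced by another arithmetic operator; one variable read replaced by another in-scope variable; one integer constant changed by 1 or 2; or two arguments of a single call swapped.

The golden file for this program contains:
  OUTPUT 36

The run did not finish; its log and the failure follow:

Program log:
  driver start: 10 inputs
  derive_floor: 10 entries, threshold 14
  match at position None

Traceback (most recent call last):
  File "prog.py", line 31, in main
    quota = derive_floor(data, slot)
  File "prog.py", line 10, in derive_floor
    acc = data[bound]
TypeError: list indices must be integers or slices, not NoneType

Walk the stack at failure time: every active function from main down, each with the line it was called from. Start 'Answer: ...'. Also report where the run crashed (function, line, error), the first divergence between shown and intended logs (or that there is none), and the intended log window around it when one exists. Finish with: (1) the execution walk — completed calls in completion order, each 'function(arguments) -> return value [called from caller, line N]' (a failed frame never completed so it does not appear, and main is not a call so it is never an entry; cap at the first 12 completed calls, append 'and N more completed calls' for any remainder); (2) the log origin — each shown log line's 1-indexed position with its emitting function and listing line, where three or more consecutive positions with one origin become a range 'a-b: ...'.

Answer: main -> derive_floor (called at line 31).
Key observation: Everything matches until log position 2, which reads 'derive_floor: 10 entries, threshold 14' in place of 'derive_floor: 10 entries, threshold 12'.
Crash: derive_floor, line 10, TypeError.
First divergence: position 2 — the shown line 'derive_floor: 10 entries, threshold 14' should read 'derive_floor: 10 entries, threshold 12'.
Intended log window:
  1: driver start: 10 inputs
  2: derive_floor: 10 entries, threshold 12
  3: match at position 1
Execution walk:
  index_entries([9, 12, 5, 8, 2, 8, 8, 10, 12, 5], 14) -> None  [called from derive_floor, line 8]
Origin of each log line:
  1: logged in main at line 30
  2: logged in derive_floor at line 7
  3: logged in derive_floor at line 9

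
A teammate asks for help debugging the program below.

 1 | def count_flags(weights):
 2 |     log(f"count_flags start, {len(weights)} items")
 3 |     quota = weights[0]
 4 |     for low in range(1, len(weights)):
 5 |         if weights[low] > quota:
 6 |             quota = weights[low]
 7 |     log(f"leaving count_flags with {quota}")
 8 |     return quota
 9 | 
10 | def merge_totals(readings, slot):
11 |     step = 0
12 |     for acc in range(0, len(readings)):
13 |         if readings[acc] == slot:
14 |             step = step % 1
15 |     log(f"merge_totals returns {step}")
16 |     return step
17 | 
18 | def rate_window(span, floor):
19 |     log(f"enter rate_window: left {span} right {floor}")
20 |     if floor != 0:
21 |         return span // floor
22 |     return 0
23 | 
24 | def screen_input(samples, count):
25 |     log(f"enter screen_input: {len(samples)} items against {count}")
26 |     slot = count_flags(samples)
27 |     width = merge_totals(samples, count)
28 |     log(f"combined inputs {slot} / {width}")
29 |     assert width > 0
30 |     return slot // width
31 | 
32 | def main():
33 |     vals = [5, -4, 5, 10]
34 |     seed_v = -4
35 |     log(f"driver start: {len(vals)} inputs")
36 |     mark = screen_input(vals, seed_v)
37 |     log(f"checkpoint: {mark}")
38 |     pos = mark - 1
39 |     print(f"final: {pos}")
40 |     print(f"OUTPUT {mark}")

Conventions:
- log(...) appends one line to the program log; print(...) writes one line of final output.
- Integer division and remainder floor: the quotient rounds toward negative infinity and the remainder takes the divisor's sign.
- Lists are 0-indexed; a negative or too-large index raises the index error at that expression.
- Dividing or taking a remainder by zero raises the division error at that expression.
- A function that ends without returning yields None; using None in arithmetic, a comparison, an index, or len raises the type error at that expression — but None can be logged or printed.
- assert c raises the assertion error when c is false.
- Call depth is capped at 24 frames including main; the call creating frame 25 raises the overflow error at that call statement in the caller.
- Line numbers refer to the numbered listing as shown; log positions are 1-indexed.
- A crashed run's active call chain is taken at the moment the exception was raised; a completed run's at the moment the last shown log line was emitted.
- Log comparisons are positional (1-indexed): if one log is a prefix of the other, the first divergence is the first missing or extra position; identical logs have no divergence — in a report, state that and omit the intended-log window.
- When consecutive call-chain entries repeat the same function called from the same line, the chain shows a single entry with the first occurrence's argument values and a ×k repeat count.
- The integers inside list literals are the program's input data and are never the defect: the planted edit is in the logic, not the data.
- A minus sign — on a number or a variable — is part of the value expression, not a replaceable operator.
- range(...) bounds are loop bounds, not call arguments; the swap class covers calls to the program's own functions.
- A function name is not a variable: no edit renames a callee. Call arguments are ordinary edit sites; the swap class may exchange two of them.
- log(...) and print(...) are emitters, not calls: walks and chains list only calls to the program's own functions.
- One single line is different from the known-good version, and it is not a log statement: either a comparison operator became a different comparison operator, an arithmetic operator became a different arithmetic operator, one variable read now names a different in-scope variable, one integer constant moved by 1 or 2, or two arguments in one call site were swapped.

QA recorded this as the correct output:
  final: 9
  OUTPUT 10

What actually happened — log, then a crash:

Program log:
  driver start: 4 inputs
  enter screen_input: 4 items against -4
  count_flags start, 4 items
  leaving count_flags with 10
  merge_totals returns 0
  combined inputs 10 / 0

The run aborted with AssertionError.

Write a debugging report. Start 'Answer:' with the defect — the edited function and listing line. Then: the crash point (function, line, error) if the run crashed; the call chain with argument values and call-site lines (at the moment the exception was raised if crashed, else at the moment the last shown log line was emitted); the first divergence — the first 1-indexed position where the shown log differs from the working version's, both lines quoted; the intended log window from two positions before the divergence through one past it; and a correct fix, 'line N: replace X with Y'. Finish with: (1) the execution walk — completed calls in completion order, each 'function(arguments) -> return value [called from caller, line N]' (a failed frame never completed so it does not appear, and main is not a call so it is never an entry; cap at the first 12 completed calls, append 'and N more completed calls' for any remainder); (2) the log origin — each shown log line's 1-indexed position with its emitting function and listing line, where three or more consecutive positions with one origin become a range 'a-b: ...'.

Answer: the defect is in merge_totals at line 14.
Key observation: Everything matches until log position 5, which reads 'merge_totals returns 0' in place of 'merge_totals returns 1'.
Crash: screen_input, line 29, AssertionError.
Call chain: main -> screen_input([5, -4, 5, 10], -4) (called at line 36).
First divergence: position 5 — the shown line 'merge_totals returns 0' should read 'merge_totals returns 1'.
Intended log window:
  3: count_flags start, 4 items
  4: leaving count_flags with 10
  5: merge_totals returns 1
  6: combined inputs 10 / 1
Execution walk:
  count_flags([5, -4, 5, 10]) -> 10  [called from screen_input, line 26]
  merge_totals([5, -4, 5, 10], -4) -> 0  [called from screen_input, line 27]
Log origins:
  1: from main, line 35
  2: from screen_input, line 25
  3: from count_flags, line 2
  4: from count_flags, line 7
  5: from merge_totals, line 15
  6: from screen_input, line 28
A correct fix: line 14: replace `%` with `+`.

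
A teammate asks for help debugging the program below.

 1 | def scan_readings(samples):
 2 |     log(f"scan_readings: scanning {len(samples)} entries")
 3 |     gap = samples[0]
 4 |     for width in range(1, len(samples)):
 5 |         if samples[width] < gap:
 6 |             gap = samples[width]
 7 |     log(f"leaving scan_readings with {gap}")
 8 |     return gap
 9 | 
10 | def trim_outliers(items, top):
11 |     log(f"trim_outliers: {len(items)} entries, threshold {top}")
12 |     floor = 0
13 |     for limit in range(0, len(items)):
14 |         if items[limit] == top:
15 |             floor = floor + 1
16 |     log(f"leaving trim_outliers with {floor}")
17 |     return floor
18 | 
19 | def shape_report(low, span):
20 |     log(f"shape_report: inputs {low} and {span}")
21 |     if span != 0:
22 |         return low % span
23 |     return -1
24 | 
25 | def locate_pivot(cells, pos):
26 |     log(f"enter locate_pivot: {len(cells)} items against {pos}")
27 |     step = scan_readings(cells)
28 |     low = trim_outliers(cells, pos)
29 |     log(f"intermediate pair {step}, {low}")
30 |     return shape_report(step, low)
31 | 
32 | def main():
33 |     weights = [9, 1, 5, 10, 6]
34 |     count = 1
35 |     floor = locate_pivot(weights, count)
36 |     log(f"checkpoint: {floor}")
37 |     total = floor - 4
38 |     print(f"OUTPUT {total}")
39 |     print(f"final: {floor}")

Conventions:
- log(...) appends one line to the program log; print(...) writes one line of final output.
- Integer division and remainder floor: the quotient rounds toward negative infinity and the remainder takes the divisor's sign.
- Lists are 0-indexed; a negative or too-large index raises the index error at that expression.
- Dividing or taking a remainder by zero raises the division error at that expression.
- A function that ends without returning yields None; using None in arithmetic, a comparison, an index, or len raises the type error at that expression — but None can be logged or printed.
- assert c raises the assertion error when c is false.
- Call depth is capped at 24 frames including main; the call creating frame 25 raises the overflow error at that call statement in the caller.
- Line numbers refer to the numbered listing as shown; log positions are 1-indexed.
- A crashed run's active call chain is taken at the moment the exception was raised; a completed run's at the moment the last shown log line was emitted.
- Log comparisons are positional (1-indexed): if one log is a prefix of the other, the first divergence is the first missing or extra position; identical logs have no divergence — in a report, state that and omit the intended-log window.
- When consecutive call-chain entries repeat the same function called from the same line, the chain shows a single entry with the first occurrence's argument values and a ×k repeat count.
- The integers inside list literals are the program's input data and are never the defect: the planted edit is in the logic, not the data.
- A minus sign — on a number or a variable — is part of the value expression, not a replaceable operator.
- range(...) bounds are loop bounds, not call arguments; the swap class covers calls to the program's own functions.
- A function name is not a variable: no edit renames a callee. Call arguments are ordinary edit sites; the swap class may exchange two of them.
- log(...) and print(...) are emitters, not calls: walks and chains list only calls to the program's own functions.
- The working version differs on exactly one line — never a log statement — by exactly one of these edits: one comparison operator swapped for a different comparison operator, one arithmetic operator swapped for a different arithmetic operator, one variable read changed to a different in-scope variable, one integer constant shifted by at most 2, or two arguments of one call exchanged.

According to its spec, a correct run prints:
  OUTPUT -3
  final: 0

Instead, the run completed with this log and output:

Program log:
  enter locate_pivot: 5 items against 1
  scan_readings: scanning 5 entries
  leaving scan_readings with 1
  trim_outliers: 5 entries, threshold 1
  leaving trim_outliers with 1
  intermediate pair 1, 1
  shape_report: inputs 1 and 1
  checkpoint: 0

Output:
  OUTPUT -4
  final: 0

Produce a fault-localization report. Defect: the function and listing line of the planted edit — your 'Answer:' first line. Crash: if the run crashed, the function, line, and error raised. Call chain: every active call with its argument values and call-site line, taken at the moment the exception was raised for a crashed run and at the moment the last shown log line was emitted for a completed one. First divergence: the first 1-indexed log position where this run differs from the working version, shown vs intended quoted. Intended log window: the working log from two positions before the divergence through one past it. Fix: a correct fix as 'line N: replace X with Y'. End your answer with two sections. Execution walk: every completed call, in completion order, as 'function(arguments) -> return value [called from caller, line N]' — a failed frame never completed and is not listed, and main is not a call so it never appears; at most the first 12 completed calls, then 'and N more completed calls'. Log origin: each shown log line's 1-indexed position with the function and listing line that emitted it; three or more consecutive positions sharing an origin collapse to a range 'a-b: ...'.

Answer: the defect is in main at line 37.
Core observation: No log line changed; the fault shows up purely in the output.
Call chain: main.
First divergence: none — the logs agree in full.
Execution walk:
  scan_readings([9, 1, 5, 10, 6]) -> 1  [called from locate_pivot, line 27]
  trim_outliers([9, 1, 5, 10, 6], 1) -> 1  [called from locate_pivot, line 28]
  shape_report(1, 1) -> 0  [called from locate_pivot, line 30]
  locate_pivot([9, 1, 5, 10, 6], 1) -> 0  [called from main, line 35]
Log line origins:
  1: logged in locate_pivot at line 26
  2: logged in scan_readings at line 2
  3: logged in scan_readings at line 7
  4: logged in trim_outliers at line 11
  5: logged in trim_outliers at line 16
  6: logged in locate_pivot at line 29
  7: logged in shape_report at line 20
  8: logged in main at line 36
A correct fix: line 37: replace `4` with `3`.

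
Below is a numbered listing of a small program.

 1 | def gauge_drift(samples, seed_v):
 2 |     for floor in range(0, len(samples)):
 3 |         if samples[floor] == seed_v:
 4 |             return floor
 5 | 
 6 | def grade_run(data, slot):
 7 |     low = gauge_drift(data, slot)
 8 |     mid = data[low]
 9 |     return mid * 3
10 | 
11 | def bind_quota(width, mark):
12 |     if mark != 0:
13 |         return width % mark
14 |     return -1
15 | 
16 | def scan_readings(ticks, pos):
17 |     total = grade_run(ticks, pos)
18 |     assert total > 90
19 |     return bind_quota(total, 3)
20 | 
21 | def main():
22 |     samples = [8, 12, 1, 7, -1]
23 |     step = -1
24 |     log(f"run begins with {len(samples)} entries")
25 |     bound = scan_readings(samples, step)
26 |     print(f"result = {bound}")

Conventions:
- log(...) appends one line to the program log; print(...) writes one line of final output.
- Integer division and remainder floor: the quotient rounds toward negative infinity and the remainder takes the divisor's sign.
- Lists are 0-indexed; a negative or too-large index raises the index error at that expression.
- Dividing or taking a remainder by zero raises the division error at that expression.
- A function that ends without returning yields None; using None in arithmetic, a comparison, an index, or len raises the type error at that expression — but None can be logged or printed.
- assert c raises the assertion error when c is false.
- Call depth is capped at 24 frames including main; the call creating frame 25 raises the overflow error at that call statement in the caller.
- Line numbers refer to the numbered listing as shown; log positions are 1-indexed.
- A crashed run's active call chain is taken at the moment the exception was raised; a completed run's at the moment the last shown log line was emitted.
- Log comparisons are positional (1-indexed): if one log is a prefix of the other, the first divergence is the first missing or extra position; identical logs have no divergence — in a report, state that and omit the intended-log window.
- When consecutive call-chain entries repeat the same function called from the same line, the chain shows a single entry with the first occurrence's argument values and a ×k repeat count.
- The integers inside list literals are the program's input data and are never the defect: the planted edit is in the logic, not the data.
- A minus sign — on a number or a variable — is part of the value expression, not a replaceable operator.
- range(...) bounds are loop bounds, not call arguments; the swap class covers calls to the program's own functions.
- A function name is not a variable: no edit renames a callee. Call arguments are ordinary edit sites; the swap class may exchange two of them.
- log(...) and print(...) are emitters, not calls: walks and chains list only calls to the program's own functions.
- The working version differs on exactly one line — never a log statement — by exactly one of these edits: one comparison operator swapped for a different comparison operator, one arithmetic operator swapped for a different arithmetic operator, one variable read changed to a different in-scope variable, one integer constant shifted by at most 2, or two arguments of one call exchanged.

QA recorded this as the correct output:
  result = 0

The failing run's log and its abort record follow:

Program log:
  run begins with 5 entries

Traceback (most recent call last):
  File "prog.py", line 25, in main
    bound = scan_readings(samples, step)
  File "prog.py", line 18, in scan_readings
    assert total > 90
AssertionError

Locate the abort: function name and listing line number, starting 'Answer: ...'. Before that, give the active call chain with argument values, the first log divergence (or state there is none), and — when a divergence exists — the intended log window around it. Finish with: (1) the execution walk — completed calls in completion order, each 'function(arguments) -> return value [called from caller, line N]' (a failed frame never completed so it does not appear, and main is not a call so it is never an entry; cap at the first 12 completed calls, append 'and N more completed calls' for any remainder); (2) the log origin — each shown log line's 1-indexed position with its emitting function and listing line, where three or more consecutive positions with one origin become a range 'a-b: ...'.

Answer: the error was raised in scan_readings, line 18.
Key observation: Every log line matches the working run — the failure is the only observable divergence.
Call chain: main -> scan_readings([8, 12, 1, 7, -1], -1) (called at line 25).
First divergence: there is none — every log position agrees.
Execution walk:
  gauge_drift([8, 12, 1, 7, -1], -1) -> 4  [called from grade_run, line 7]
  grade_run([8, 12, 1, 7, -1], -1) -> -3  [called from scan_readings, line 17]
Log line origins:
  1: logged in main at line 24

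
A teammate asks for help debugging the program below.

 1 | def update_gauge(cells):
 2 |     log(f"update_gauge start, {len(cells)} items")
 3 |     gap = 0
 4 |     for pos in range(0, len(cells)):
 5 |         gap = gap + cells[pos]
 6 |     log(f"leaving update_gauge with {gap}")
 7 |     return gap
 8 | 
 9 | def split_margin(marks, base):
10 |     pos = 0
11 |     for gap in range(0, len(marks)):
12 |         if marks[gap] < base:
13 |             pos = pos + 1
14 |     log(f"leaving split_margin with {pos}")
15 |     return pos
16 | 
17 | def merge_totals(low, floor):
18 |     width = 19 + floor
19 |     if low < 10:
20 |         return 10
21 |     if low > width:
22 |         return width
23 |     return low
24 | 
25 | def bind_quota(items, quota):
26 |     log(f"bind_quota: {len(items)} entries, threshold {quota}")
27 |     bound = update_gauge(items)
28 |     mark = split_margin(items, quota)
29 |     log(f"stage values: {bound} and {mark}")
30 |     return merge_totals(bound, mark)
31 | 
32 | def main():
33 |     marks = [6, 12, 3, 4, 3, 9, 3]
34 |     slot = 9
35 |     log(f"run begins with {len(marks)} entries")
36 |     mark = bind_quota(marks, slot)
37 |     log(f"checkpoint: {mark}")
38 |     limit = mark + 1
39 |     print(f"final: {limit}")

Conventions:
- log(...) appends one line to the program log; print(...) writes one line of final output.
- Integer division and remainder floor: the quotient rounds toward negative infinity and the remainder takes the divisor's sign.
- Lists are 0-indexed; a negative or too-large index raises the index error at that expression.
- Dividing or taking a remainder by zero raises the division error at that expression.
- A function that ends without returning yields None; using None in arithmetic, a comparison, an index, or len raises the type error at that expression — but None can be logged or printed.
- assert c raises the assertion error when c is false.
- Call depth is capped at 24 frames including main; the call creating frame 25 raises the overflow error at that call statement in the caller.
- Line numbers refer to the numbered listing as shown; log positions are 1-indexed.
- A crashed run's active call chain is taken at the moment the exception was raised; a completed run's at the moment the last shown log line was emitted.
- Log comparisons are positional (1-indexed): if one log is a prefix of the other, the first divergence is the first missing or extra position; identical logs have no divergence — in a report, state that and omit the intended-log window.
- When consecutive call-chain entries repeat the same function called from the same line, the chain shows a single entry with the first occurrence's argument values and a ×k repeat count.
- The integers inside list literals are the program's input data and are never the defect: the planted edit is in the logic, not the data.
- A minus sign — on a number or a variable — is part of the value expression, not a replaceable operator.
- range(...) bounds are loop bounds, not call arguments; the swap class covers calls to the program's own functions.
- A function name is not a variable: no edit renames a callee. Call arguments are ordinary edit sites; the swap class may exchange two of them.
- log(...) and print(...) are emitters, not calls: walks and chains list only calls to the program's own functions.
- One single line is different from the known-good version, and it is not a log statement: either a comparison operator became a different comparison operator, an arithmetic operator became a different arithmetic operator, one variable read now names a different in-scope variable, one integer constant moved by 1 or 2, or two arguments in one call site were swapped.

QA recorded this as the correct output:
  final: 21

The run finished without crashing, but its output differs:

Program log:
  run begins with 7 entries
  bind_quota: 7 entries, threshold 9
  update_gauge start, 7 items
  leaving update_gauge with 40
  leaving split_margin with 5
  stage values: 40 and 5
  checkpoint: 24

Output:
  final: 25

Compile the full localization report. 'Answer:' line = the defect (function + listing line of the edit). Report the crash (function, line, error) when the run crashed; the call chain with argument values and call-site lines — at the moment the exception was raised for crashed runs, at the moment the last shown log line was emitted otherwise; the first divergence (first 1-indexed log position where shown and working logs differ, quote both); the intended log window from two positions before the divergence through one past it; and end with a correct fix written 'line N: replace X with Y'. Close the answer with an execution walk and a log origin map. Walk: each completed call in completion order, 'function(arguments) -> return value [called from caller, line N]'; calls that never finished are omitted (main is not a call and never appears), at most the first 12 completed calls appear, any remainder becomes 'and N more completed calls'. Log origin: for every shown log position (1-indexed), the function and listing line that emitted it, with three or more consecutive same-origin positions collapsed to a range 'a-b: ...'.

Answer: the defect is in split_margin at line 12.
Core observation: The earliest visible damage is log position 5 — 'leaving split_margin with 5' rather than the intended 'leaving split_margin with 1'.
Call chain: main.
First divergence: position 5 — the shown line 'leaving split_margin with 5' should read 'leaving split_margin with 1'.
Intended log window:
  3: update_gauge start, 7 items
  4: leaving update_gauge with 40
  5: leaving split_margin with 1
  6: stage values: 40 and 1
Execution walk:
  update_gauge([6, 12, 3, 4, 3, 9, 3]) -> 40  [called from bind_quota, line 27]
  split_margin([6, 12, 3, 4, 3, 9, 3], 9) -> 5  [called from bind_quota, line 28]
  merge_totals(40, 5) -> 24  [called from bind_quota, line 30]
  bind_quota([6, 12, 3, 4, 3, 9, 3], 9) -> 24  [called from main, line 36]
Origin of each log line:
  1: logged in main at line 35
  2: logged in bind_quota at line 26
  3: logged in update_gauge at line 2
  4: logged in update_gauge at line 6
  5: logged in split_margin at line 14
  6: logged in bind_quota at line 29
  7: logged in main at line 37
A correct fix: line 12: replace `<` with `>`.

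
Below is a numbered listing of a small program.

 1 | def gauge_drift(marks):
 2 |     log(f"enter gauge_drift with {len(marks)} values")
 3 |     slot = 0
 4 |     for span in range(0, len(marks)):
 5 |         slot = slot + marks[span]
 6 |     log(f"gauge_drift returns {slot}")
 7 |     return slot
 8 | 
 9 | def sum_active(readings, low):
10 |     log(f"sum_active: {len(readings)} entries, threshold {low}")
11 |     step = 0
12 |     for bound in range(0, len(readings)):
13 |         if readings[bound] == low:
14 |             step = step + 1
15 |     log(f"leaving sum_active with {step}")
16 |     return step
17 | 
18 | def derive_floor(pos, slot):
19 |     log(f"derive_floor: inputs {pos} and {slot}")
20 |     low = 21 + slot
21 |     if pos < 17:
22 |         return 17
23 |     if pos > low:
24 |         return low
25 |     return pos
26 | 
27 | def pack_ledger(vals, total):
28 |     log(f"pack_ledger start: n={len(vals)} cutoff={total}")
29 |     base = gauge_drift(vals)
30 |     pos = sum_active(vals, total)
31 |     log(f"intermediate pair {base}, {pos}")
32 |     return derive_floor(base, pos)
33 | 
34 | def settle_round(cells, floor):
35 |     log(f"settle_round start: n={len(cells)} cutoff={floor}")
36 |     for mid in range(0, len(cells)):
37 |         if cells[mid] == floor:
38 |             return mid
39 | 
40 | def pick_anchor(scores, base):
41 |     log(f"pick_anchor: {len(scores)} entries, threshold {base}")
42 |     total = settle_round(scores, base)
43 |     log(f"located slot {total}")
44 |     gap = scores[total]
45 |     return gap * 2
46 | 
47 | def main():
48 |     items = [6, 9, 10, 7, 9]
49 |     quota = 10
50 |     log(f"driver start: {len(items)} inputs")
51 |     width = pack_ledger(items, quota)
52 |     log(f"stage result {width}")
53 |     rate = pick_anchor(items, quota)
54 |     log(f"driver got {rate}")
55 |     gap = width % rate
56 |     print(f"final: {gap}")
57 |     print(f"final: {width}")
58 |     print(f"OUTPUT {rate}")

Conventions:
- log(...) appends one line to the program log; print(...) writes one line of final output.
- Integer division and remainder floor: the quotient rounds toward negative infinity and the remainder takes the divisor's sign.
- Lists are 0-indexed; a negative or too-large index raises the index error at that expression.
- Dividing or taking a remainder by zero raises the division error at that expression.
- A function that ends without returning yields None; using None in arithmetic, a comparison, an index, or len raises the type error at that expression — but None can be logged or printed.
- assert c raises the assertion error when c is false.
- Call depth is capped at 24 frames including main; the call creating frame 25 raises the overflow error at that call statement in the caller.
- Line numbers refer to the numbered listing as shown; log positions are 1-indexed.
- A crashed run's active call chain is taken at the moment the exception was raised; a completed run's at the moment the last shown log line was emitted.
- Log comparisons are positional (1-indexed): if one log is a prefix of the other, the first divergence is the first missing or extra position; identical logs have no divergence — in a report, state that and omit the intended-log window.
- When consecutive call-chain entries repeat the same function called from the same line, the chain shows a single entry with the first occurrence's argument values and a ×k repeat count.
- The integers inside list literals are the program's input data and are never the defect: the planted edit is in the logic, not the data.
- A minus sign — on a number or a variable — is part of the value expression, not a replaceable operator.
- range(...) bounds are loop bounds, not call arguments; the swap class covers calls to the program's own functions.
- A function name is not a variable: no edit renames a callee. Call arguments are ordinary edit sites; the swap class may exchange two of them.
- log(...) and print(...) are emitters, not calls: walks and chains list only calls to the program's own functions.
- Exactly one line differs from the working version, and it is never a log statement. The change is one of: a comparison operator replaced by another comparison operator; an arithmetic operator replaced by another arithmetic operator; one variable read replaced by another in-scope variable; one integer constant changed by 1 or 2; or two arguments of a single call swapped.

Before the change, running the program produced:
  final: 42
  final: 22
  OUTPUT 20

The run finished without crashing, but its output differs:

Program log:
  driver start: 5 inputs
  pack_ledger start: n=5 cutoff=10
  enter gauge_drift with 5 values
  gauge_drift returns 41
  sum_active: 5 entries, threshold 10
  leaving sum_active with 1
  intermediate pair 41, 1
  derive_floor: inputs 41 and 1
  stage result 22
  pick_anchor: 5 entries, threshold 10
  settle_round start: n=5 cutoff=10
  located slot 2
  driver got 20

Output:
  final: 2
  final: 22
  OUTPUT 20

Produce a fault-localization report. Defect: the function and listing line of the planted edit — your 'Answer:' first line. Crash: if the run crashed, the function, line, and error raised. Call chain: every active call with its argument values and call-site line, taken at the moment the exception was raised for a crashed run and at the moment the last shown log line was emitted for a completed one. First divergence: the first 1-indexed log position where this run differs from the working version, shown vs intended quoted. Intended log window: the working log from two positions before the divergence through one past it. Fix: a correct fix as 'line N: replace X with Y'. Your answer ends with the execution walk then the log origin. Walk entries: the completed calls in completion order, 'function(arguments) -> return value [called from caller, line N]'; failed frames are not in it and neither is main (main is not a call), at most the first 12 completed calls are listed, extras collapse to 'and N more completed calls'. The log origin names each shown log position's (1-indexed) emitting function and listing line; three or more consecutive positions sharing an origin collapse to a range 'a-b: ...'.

Answer: the defect is in main at line 55.
The tell: The logs agree in full; only the final output differs.
Call chain: main.
First divergence: none (the log streams are identical).
Execution walk:
  gauge_drift([6, 9, 10, 7, 9]) -> 41  [called from pack_ledger, line 29]
  sum_active([6, 9, 10, 7, 9], 10) -> 1  [called from pack_ledger, line 30]
  derive_floor(41, 1) -> 22  [called from pack_ledger, line 32]
  pack_ledger([6, 9, 10, 7, 9], 10) -> 22  [called from main, line 51]
  settle_round([6, 9, 10, 7, 9], 10) -> 2  [called from pick_anchor, line 42]
  pick_anchor([6, 9, 10, 7, 9], 10) -> 20  [called from main, line 53]
Log origins:
  1: logged in main at line 50
  2: logged in pack_ledger at line 28
  3: logged in gauge_drift at line 2
  4: logged in gauge_drift at line 6
  5: logged in sum_active at line 10
  6: logged in sum_active at line 15
  7: logged in pack_ledger at line 31
  8: logged in derive_floor at line 19
  9: logged in main at line 52
  10: logged in pick_anchor at line 41
  11: logged in settle_round at line 35
  12: logged in pick_anchor at line 43
  13: logged in main at line 54
A correct fix: line 55: replace `%` with `+`.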